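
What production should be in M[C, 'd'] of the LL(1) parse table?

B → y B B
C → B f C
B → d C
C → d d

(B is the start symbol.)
C → B f C, C → d d

To find M[C, 'd'], we find productions for C where 'd' is in the predict set (PREDICT(N → α) = (FIRST(α) \ {ε}) ∪ (FOLLOW(N) if α ⇒* ε)).

Relevant sets:
  FIRST(B) = { 'd', 'y' }

C → B f C: PREDICT = { 'd', 'y' }
  'd' is in predict set, so this production goes in M[C, 'd']
C → d d: PREDICT = { 'd' }
  'd' is in predict set, so this production goes in M[C, 'd']

M[C, 'd'] = C → B f C, C → d d  (a multiply-defined cell — the grammar is not LL(1))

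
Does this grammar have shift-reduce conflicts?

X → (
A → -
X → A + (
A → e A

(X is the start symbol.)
Augment with X' → X and build the canonical LR(0) collection (I0 = CLOSURE({[X' → . X]}), then GOTO on every symbol after a dot until no new states appear). It has 9 states:
  I0: { [A → . -], [A → . e A], [X → . (], [X → . A + (], [X' → . X] }  — shift
  I1: { [X → ( .] }  — reduce
  I2: { [A → - .] }  — reduce
  I3: { [X → A . + (] }  — shift
  I4: { [X' → X .] }  — accept
  I5: { [A → . -], [A → . e A], [A → e . A] }  — shift
  I6: { [A → e A .] }  — reduce
  I7: { [X → A + . (] }  — shift
  I8: { [X → A + ( .] }  — reduce

No state contains both a complete item and a shift item.

Answer: No shift-reduce conflicts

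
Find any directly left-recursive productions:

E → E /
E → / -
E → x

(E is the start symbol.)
Yes, E is left-recursive

Direct left recursion occurs when N → N α for some non-terminal N (the right-hand side begins with the left-hand side itself).

E → E /: LEFT RECURSIVE (starts with E)
E → / -: starts with '/'
E → x: starts with x

The grammar has direct left recursion on: E.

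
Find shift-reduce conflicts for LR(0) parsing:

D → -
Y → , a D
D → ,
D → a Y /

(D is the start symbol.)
A shift-reduce conflict occurs when an LR(0) state has both:
  - a complete (reduce) item [A → α .] (dot at the end), and
  - a shift item [B → β . c γ] (dot before a terminal).

Augment with D' → D and build the canonical LR(0) collection (I0 = CLOSURE({[D' → . D]}), then GOTO on every symbol after a dot until no new states appear). It has 10 states:
  I0: { [D → . ,], [D → . -], [D → . a Y /], [D' → . D] }  — shift
  I1: { [D → , .] }  — reduce
  I2: { [D → - .] }  — reduce
  I3: { [D' → D .] }  — accept
  I4: { [D → a . Y /], [Y → . , a D] }  — shift
  I5: { [Y → , . a D] }  — shift
  I6: { [D → a Y . /] }  — shift
  I7: { [D → a Y / .] }  — reduce
  I8: { [D → . ,], [D → . -], [D → . a Y /], [Y → , a . D] }  — shift
  I9: { [Y → , a D .] }  — reduce

No state contains both a complete item and a shift item.

Answer: No shift-reduce conflicts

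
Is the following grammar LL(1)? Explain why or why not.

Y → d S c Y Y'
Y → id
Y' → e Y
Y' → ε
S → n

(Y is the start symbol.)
A grammar is LL(1) if for each non-terminal N with multiple productions, the predict sets of those productions are pairwise disjoint, where PREDICT(N → α) = (FIRST(α) \ {ε}) ∪ (FOLLOW(N) if α ⇒* ε).

Relevant sets:
  FOLLOW(Y') = { $, 'e' }

For Y:
  PREDICT(Y → d S c Y Y') = { 'd' }
  PREDICT(Y → id) = { 'id' }
For Y':
  PREDICT(Y' → e Y) = { 'e' }
  PREDICT(Y' → ε) = { $, 'e' }
S has a single production, so nothing to check there.

Conflict found: Predict set conflict for Y': { 'e' }
The grammar is NOT LL(1).

Answer: No. Predict set conflict for Y': { 'e' }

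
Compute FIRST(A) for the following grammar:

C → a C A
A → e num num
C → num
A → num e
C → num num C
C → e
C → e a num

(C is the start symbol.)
From A → e num num:
  - e is a terminal: add 'e' and stop
From A → num e:
  - num is a terminal: add 'num' and stop

Collecting: FIRST(A) = { 'e', 'num' }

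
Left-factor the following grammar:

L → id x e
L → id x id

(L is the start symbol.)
L → id x L'
L' → e
L' → id

Left-factoring transforms A → αβ₁ | αβ₂ into A → αA' and A' → β₁ | β₂
(α is the longest common prefix among the alternatives). Repeat until
no nonterminal has two alternatives with a common prefix.

Round 1: L has alternatives sharing prefix 'id x'. Introduce L': L → id x L'
  Add: L' → e
  Add: L' → id

No remaining common prefixes — done.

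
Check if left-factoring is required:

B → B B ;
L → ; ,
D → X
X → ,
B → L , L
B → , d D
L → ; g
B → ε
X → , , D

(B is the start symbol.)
Yes, L has productions with common prefix ';'; X has productions with common prefix ','

Left-factoring is needed when two productions for the same non-terminal
share a common prefix on the right-hand side.

Productions for B:
  B → B B ;
  B → L , L
  B → , d D
  B → ε
Productions for L:
  L → ; ,
  L → ; g
Productions for X:
  X → ,
  X → , , D

Found common prefix ';' in productions for L
Found common prefix ',' in productions for X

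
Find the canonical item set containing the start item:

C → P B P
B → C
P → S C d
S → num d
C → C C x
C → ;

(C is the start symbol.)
First, augment the grammar with C' → C
I₀ = CLOSURE({ [C' → . C] }):
  [C' → . C] has the dot before C: add [C → . P B P], [C → . C C x], [C → . ;]
  [C → . P B P] has the dot before P: add [P → . S C d]
  [P → . S C d] has the dot before S: add [S → . num d]
No further items can be added.

I₀ = { [C → . ;], [C → . C C x], [C → . P B P], [C' → . C], [P → . S C d], [S → . num d] }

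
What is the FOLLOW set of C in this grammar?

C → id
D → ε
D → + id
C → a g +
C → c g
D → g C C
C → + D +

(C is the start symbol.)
To compute FOLLOW(C), find every occurrence of C on a right-hand side N → α C β: add FIRST(β) \ {ε}, and if β is empty or nullable also add FOLLOW(N). Iterate to a fixed point.

C is the start symbol, so $ ∈ FOLLOW(C).
In D → g C C: C is followed by C, add FIRST(C) \ {ε} = { '+', 'a', 'c', 'id' }
In D → g C C: C is at the end, add FOLLOW(D)

The FOLLOW sets referred to above (computed the same way, to a fixed point):
  FOLLOW(D) = { '+' }

Taking the union: FOLLOW(C) = { $, '+', 'a', 'c', 'id' }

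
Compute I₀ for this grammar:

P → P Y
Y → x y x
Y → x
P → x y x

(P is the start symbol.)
First, augment the grammar with P' → P
I₀ = CLOSURE({ [P' → . P] }):
  [P' → . P] has the dot before P: add [P → . P Y], [P → . x y x]
No further items can be added.

I₀ = { [P → . P Y], [P → . x y x], [P' → . P] }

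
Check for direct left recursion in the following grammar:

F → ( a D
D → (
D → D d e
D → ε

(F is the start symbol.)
Direct left recursion occurs when N → N α for some non-terminal N (the right-hand side begins with the left-hand side itself).

F → ( a D: starts with '('
D → (: starts with '('
D → D d e: LEFT RECURSIVE (starts with D)
D → ε: starts with ε

The grammar has direct left recursion on: D.

Answer: Yes, D is left-recursive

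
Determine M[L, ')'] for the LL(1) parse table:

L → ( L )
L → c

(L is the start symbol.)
To find M[L, ')'], we find productions for L where ')' is in the predict set (PREDICT(N → α) = (FIRST(α) \ {ε}) ∪ (FOLLOW(N) if α ⇒* ε)).

L → ( L ): PREDICT = { '(' }
L → c: PREDICT = { 'c' }

M[L, ')'] is empty (no production applies)

Answer: Empty (error entry)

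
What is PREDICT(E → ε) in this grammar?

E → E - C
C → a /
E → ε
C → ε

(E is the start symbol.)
{ $, '-' }

PREDICT(E → ε) = (FIRST(RHS) \ {ε}) ∪ (FOLLOW(E) if ε ∈ FIRST(RHS), i.e. RHS ⇒* ε)
The right-hand side is ε (FIRST(ε) = { ε }), so the predict set is FOLLOW(E) = { $, '-' }
PREDICT(E → ε) = { $, '-' }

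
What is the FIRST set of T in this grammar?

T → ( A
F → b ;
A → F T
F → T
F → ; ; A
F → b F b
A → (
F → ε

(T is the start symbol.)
{ '(' }

From T → ( A:
  - '(' is a terminal: add '(' and stop

Collecting: FIRST(T) = { '(' }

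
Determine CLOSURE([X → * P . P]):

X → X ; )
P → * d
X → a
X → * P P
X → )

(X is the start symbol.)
To compute CLOSURE, for each item [A → α.Bβ] where B is a non-terminal, add [B → .γ] for all productions B → γ; repeat for the newly added items until nothing changes.

Start with: [X → * P . P]
  [X → * P . P] has the dot before P: add [P → . * d]
No further items can be added.

CLOSURE = { [P → . * d], [X → * P . P] }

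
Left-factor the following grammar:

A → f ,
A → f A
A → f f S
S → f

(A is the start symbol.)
Left-factoring transforms A → αβ₁ | αβ₂ into A → αA' and A' → β₁ | β₂
(α is the longest common prefix among the alternatives). Repeat until
no nonterminal has two alternatives with a common prefix.

Round 1: A has alternatives sharing prefix 'f'. Introduce A': A → f A'
  Add: A' → ,
  Add: A' → A
  Add: A' → f S

No remaining common prefixes — done.

Resulting grammar:
A → f A'
A' → ,
A' → A
A' → f S
S → f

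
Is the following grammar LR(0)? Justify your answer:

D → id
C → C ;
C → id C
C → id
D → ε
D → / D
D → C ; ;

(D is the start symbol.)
A grammar is LR(0) if no state in the canonical LR(0) collection has:
  - both a shift item (dot before a terminal) and a complete item (shift-reduce conflict), or
  - two or more complete items (reduce-reduce conflict; the accept item [D' → D .] counts as a complete item here).

Augment with D' → D and build the canonical LR(0) collection (I0 = CLOSURE({[D' → . D]}), then GOTO on every symbol after a dot until no new states appear). It has 11 states:
  I0: { [C → . C ;], [C → . id C], [C → . id], [D → . / D], [D → . C ; ;], [D → . id], [D → .], [D' → . D] }  — shift, reduce
  I1: { [C → . C ;], [C → . id C], [C → . id], [D → . / D], [D → . C ; ;], [D → . id], [D → .], [D → / . D] }  — shift, reduce
  I2: { [C → C . ;], [D → C . ; ;] }  — shift
  I3: { [D' → D .] }  — accept
  I4: { [C → . C ;], [C → . id C], [C → . id], [C → id . C], [C → id .], [D → id .] }  — shift, 2 reduces
  I5: { [C → C . ;], [C → id C .] }  — shift, reduce
  I6: { [C → . C ;], [C → . id C], [C → . id], [C → id . C], [C → id .] }  — shift, reduce
  I7: { [C → C ; .] }  — reduce
  I8: { [C → C ; .], [D → C ; . ;] }  — shift, reduce
  I9: { [D → C ; ; .] }  — reduce
  I10: { [D → / D .] }  — reduce

Conflict in state I0:
  Shift-reduce conflict between [D → .] and [C → . id]
So the grammar is NOT LR(0).

Answer: No. Shift-reduce conflict between [D → .] and [C → . id]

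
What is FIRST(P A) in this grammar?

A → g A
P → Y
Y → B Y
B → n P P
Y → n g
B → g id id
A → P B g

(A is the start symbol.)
FIRST sets of the non-terminals involved (from the grammar, by fixed-point iteration):
  FIRST(P) = { 'g', 'n' }

To compute FIRST(P A), process the symbols left to right:
Symbol P is a non-terminal. Add FIRST(P) \ {ε} = { 'g', 'n' }
P is not nullable (ε ∉ FIRST(P)), so stop here.
FIRST(P A) = { 'g', 'n' }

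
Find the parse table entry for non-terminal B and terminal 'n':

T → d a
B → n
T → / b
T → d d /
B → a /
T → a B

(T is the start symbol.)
B → n

To find M[B, 'n'], we find productions for B where 'n' is in the predict set (PREDICT(N → α) = (FIRST(α) \ {ε}) ∪ (FOLLOW(N) if α ⇒* ε)).

B → n: PREDICT = { 'n' }
  'n' is in predict set, so this production goes in M[B, 'n']
B → a /: PREDICT = { 'a' }

M[B, 'n'] = B → n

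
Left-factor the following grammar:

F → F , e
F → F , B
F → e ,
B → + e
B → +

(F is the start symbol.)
F → F , F'
F' → e
F' → B
F → e ,
B → + B'
B' → e
B' → ε

Left-factoring transforms A → αβ₁ | αβ₂ into A → αA' and A' → β₁ | β₂
(α is the longest common prefix among the alternatives). Repeat until
no nonterminal has two alternatives with a common prefix.

Round 1: F has alternatives sharing prefix 'F ,'. Introduce F': F → F , F'
  Add: F' → e
  Add: F' → B

Round 2: B has alternatives sharing prefix '+'. Introduce B': B → + B'
  Add: B' → e
  Add: B' → ε

No remaining common prefixes — done.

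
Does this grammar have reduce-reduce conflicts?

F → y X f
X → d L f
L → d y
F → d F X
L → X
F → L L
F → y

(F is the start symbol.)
A reduce-reduce conflict occurs when an LR(0) state has two complete items [A → α .] and [B → β .] — both call for a reduction, and with no lookahead the parser cannot choose between them.

Augment with F' → F and build the canonical LR(0) collection (I0 = CLOSURE({[F' → . F]}), then GOTO on every symbol after a dot until no new states appear). It has 18 states:
  I0: { [F → . L L], [F → . d F X], [F → . y X f], [F → . y], [F' → . F], [L → . X], [L → . d y], [X → . d L f] }  — shift
  I1: { [F' → F .] }  — accept
  I2: { [F → L . L], [L → . X], [L → . d y], [X → . d L f] }  — shift
  I3: { [L → X .] }  — reduce
  I4: { [F → . L L], [F → . d F X], [F → . y X f], [F → . y], [F → d . F X], [L → . X], [L → . d y], [L → d . y], [X → . d L f], [X → d . L f] }  — shift
  I5: { [F → y . X f], [F → y .], [X → . d L f] }  — shift, reduce
  I6: { [F → y X . f] }  — shift
  I7: { [L → . X], [L → . d y], [X → . d L f], [X → d . L f] }  — shift
  I8: { [X → d L . f] }  — shift
  I9: { [L → . X], [L → . d y], [L → d . y], [X → . d L f], [X → d . L f] }  — shift
  I10: { [L → d y .] }  — reduce
  I11: { [X → d L f .] }  — reduce
  I12: { [F → y X f .] }  — reduce
  I13: { [F → d F . X], [X → . d L f] }  — shift
  I14: { [F → L . L], [L → . X], [L → . d y], [X → . d L f], [X → d L . f] }  — shift
  I15: { [F → y . X f], [F → y .], [L → d y .], [X → . d L f] }  — shift, 2 reduces
  I16: { [F → L L .] }  — reduce
  I17: { [F → d F X .] }  — reduce

I15 contains complete items [F → y .], [L → d y .] — reduce-reduce conflict.

Answer: Yes — I15: [F → y .] vs [L → d y .]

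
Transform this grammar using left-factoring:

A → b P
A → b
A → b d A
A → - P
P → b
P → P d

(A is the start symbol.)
A → b A'
A' → P
A' → ε
A' → d A
A → - P
P → b
P → P d

Left-factoring transforms A → αβ₁ | αβ₂ into A → αA' and A' → β₁ | β₂
(α is the longest common prefix among the alternatives). Repeat until
no nonterminal has two alternatives with a common prefix.

Round 1: A has alternatives sharing prefix 'b'. Introduce A': A → b A'
  Add: A' → P
  Add: A' → ε
  Add: A' → d A

No remaining common prefixes — done.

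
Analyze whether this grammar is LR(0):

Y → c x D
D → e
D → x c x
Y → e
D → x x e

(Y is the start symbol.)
A grammar is LR(0) if no state in the canonical LR(0) collection has:
  - both a shift item (dot before a terminal) and a complete item (shift-reduce conflict), or
  - two or more complete items (reduce-reduce conflict; the accept item [Y' → Y .] counts as a complete item here).

Augment with Y' → Y and build the canonical LR(0) collection (I0 = CLOSURE({[Y' → . Y]}), then GOTO on every symbol after a dot until no new states appear). It has 12 states:
  I0: { [Y → . c x D], [Y → . e], [Y' → . Y] }  — shift
  I1: { [Y' → Y .] }  — accept
  I2: { [Y → c . x D] }  — shift
  I3: { [Y → e .] }  — reduce
  I4: { [D → . e], [D → . x c x], [D → . x x e], [Y → c x . D] }  — shift
  I5: { [Y → c x D .] }  — reduce
  I6: { [D → e .] }  — reduce
  I7: { [D → x . c x], [D → x . x e] }  — shift
  I8: { [D → x c . x] }  — shift
  I9: { [D → x x . e] }  — shift
  I10: { [D → x x e .] }  — reduce
  I11: { [D → x c x .] }  — reduce

Every state is either a pure shift/goto state or contains exactly one complete item and nothing to shift — no conflicts. The grammar is LR(0).

Answer: Yes, the grammar is LR(0)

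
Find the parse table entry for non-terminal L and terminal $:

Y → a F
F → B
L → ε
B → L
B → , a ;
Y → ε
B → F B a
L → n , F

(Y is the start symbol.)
To find M[L, $], we find productions for L where $ is in the predict set (PREDICT(N → α) = (FIRST(α) \ {ε}) ∪ (FOLLOW(N) if α ⇒* ε)).

Relevant sets:
  FOLLOW(L) = { $, ',', 'a', 'n' }

L → ε: PREDICT = { $, ',', 'a', 'n' }
  $ is in predict set, so this production goes in M[L, $]
L → n , F: PREDICT = { 'n' }

M[L, $] = L → ε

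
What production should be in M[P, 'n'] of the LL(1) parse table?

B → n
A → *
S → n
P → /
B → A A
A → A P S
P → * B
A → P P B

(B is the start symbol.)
To find M[P, 'n'], we find productions for P where 'n' is in the predict set (PREDICT(N → α) = (FIRST(α) \ {ε}) ∪ (FOLLOW(N) if α ⇒* ε)).

P → /: PREDICT = { '/' }
P → * B: PREDICT = { '*' }

M[P, 'n'] is empty (no production applies)

Answer: Empty (error entry)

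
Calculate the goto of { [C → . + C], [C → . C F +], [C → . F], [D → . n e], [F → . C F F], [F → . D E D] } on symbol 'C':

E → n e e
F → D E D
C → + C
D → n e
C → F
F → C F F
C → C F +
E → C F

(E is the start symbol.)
{ [C → . + C], [C → . C F +], [C → . F], [C → C . F +], [D → . n e], [F → . C F F], [F → . D E D], [F → C . F F] }

GOTO(I, 'C') = CLOSURE({ [A → αX.β] : [A → α.Xβ] ∈ I, X = 'C' })

Items with dot before 'C', with the dot advanced:
  [C → . C F +] → [C → C . F +]
  [F → . C F F] → [F → C . F F]
Closure of the advanced items:
  [C → C . F +] has the dot before F: add [F → . D E D], [F → . C F F]
  [F → . D E D] has the dot before D: add [D → . n e]
  [F → . C F F] has the dot before C: add [C → . + C], [C → . F], [C → . C F +]

GOTO = { [C → . + C], [C → . C F +], [C → . F], [C → C . F +], [D → . n e], [F → . C F F], [F → . D E D], [F → C . F F] }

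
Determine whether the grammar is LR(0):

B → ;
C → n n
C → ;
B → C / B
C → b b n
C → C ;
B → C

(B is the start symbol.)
No. Reduce-reduce conflict: [B → ; .] and [C → ; .]

Augment with B' → B and build the canonical LR(0) collection (I0 = CLOSURE({[B' → . B]}), then GOTO on every symbol after a dot until no new states appear). It has 12 states:
  I0: { [B → . ;], [B → . C / B], [B → . C], [B' → . B], [C → . ;], [C → . C ;], [C → . b b n], [C → . n n] }  — shift
  I1: { [B → ; .], [C → ; .] }  — 2 reduces
  I2: { [B' → B .] }  — accept
  I3: { [B → C . / B], [B → C .], [C → C . ;] }  — shift, reduce
  I4: { [C → b . b n] }  — shift
  I5: { [C → n . n] }  — shift
  I6: { [C → n n .] }  — reduce
  I7: { [C → b b . n] }  — shift
  I8: { [C → b b n .] }  — reduce
  I9: { [B → . ;], [B → . C / B], [B → . C], [B → C / . B], [C → . ;], [C → . C ;], [C → . b b n], [C → . n n] }  — shift
  I10: { [C → C ; .] }  — reduce
  I11: { [B → C / B .] }  — reduce

Conflict in state I1:
  Reduce-reduce conflict: [B → ; .] and [C → ; .]
So the grammar is NOT LR(0).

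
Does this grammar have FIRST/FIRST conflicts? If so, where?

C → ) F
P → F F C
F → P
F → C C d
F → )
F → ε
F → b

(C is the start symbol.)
Yes. F → P / F → C C d on { ')' }; F → P / F → ')' on { ')' }; F → P / F → b on { 'b' }; F → C C d / F → ')' on { ')' }

A FIRST/FIRST conflict occurs when two productions N → α and N → β for the same non-terminal have FIRST(α) ∩ FIRST(β) ≠ ∅ (with ε ∈ FIRST of a nullable right-hand side, so two nullable alternatives also conflict).

FIRST sets of the non-terminals at (or reachable through a nullable prefix from) the front of some alternative:
  FIRST(P) = { ')', 'b' }
  FIRST(C) = { ')' }

Productions for F:
  F → P: FIRST = { ')', 'b' }
  F → C C d: FIRST = { ')' }
  F → ): FIRST = { ')' }
  F → ε: FIRST = { ε }
  F → b: FIRST = { 'b' }
C, P have only one production, so no FIRST/FIRST conflict is possible there.

Conflict for F: F → P and F → C C d
  Overlap: { ')' }
Conflict for F: F → P and F → )
  Overlap: { ')' }
Conflict for F: F → P and F → b
  Overlap: { 'b' }
Conflict for F: F → C C d and F → )
  Overlap: { ')' }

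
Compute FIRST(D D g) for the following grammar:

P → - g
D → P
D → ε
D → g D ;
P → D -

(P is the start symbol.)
FIRST sets of the non-terminals involved (from the grammar, by fixed-point iteration):
  FIRST(D) = { '-', 'g', ε }

To compute FIRST(D D g), process the symbols left to right:
Symbol D is a non-terminal. Add FIRST(D) \ {ε} = { '-', 'g' }
D is nullable (ε ∈ FIRST(D)), continue to the next symbol.
Symbol D is a non-terminal. Add FIRST(D) \ {ε} = { '-', 'g' }
D is nullable (ε ∈ FIRST(D)), continue to the next symbol.
Symbol g is a terminal. Add 'g' and stop.
FIRST(D D g) = { '-', 'g' }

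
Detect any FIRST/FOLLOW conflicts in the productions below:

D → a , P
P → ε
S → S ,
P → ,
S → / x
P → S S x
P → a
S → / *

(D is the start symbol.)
No FIRST/FOLLOW conflicts.

A FIRST/FOLLOW conflict occurs when a non-terminal N has a nullable alternative N → β (β ⇒* ε) and another alternative N → α with FIRST(α) ∩ FOLLOW(N) ≠ ∅: on such a lookahead the parser cannot decide between expanding α and letting N vanish via β.

Nullable non-terminals: P.
FIRST sets used below: FIRST(S) = { '/' }

P: nullable alternative(s) P → ε; FOLLOW(P) = { $ }
  P → ε: FIRST \ {ε} = { } — this is the only nullable alternative, skip
  P → ,: FIRST \ {ε} = { ',' } — disjoint from FOLLOW(P)
  P → S S x: FIRST \ {ε} = { '/' } — disjoint from FOLLOW(P)
  P → a: FIRST \ {ε} = { 'a' } — disjoint from FOLLOW(P)

D, S have no nullable alternative, so no FIRST/FOLLOW check is needed there.

No FIRST/FOLLOW conflicts found.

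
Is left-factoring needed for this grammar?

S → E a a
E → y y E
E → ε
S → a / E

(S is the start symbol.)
Left-factoring is needed when two productions for the same non-terminal
share a common prefix on the right-hand side.

Productions for S:
  S → E a a
  S → a / E
Productions for E:
  E → y y E
  E → ε

No common prefixes found.

Answer: No, left-factoring is not needed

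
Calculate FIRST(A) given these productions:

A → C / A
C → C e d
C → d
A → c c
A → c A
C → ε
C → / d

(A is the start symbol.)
To compute FIRST(A), examine every production with A on the left-hand side, reading each right-hand side left to right until a non-nullable symbol is reached.

FIRST sets of the other non-terminals involved (by the same procedure, iterated to a fixed point):
  FIRST(C) = { '/', 'd', 'e', ε }

From A → C / A:
  - C is a non-terminal: add FIRST(C) \ {ε} = { '/', 'd', 'e' }
    C is nullable, so continue to the next symbol
  - '/' is a terminal: add '/' and stop
From A → c c:
  - c is a terminal: add 'c' and stop
From A → c A:
  - c is a terminal: add 'c' and stop

Collecting: FIRST(A) = { '/', 'c', 'd', 'e' }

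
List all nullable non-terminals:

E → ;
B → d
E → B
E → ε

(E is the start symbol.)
{ 'E' }

ε-productions: E → ε
So E is immediately nullable.
No further non-terminal can be added: every production for the remaining non-terminals contains a terminal or a non-nullable non-terminal.
Nullable = { 'E' }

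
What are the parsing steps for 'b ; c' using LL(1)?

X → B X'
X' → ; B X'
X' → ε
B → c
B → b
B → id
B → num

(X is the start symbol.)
LL(1) parsing maintains a stack (initially the start symbol over $) and the input. At each step: if the stack top is a terminal, match it against the current input token; if it is a non-terminal N, replace it with the RHS of M[N, lookahead] (the unique production whose predict set contains the lookahead).

Stack is shown with the top on the left.

Stack     Input    Action
-------------------------
X $       b ; c $  output X → B X'
B X' $    b ; c $  output B → b
b X' $    b ; c $  match 'b'
X' $      ; c $    output X' → ; B X'
; B X' $  ; c $    match ';'
B X' $    c $      output B → c
c X' $    c $      match 'c'
X' $      $        output X' → ε
$         $        accept

The string is accepted.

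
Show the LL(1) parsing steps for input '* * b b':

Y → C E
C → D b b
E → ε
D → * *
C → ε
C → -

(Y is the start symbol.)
LL(1) parsing maintains a stack (initially the start symbol over $) and the input. At each step: if the stack top is a terminal, match it against the current input token; if it is a non-terminal N, replace it with the RHS of M[N, lookahead] (the unique production whose predict set contains the lookahead).

Stack is shown with the top on the left.

Stack        Input      Action
------------------------------
Y $          * * b b $  output Y → C E
C E $        * * b b $  output C → D b b
D b b E $    * * b b $  output D → * *
* * b b E $  * * b b $  match '*'
* b b E $    * b b $    match '*'
b b E $      b b $      match 'b'
b E $        b $        match 'b'
E $          $          output E → ε
$            $          accept

The string is accepted.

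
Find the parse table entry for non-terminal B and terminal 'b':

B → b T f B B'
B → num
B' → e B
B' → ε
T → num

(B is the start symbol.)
To find M[B, 'b'], we find productions for B where 'b' is in the predict set (PREDICT(N → α) = (FIRST(α) \ {ε}) ∪ (FOLLOW(N) if α ⇒* ε)).

B → b T f B B': PREDICT = { 'b' }
  'b' is in predict set, so this production goes in M[B, 'b']
B → num: PREDICT = { 'num' }

M[B, 'b'] = B → b T f B B'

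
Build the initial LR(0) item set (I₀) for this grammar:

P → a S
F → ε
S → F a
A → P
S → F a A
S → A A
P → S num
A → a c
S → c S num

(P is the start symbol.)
First, augment the grammar with P' → P
I₀ = CLOSURE({ [P' → . P] }):
  [P' → . P] has the dot before P: add [P → . a S], [P → . S num]
  [P → . S num] has the dot before S: add [S → . F a], [S → . F a A], [S → . A A], [S → . c S num]
  [S → . F a] has the dot before F: add [F → .]
  [S → . A A] has the dot before A: add [A → . P], [A → . a c]
No further items can be added.

I₀ = { [A → . P], [A → . a c], [F → .], [P → . S num], [P → . a S], [P' → . P], [S → . A A], [S → . F a A], [S → . F a], [S → . c S num] }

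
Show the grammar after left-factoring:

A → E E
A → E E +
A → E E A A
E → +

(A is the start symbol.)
Left-factoring transforms A → αβ₁ | αβ₂ into A → αA' and A' → β₁ | β₂
(α is the longest common prefix among the alternatives). Repeat until
no nonterminal has two alternatives with a common prefix.

Round 1: A has alternatives sharing prefix 'E E'. Introduce A': A → E E A'
  Add: A' → ε
  Add: A' → +
  Add: A' → A A

No remaining common prefixes — done.

Resulting grammar:
A → E E A'
A' → ε
A' → +
A' → A A
E → +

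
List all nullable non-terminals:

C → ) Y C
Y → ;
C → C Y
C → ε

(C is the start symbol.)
A non-terminal is nullable if it can derive ε (the empty string): either it has an ε-production, or it has a production whose right-hand side consists entirely of nullable non-terminals.

ε-productions: C → ε
So C is immediately nullable.
No further non-terminal can be added: every production for the remaining non-terminals contains a terminal or a non-nullable non-terminal.
Nullable = { 'C' }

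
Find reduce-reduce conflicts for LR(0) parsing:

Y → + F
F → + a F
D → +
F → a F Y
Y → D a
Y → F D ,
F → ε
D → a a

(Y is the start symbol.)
Yes — I1: [D → + .] vs [F → .]; I8: [D → a a .] vs [F → .]; I21: [F → .] vs [F → + a F .]

A reduce-reduce conflict occurs when an LR(0) state has two complete items [A → α .] and [B → β .] — both call for a reduction, and with no lookahead the parser cannot choose between them.

Augment with Y' → Y and build the canonical LR(0) collection (I0 = CLOSURE({[Y' → . Y]}), then GOTO on every symbol after a dot until no new states appear). It has 22 states:
  I0: { [D → . +], [D → . a a], [F → . + a F], [F → . a F Y], [F → .], [Y → . + F], [Y → . D a], [Y → . F D ,], [Y' → . Y] }  — shift, reduce
  I1: { [D → + .], [F → + . a F], [F → . + a F], [F → . a F Y], [F → .], [Y → + . F] }  — shift, 2 reduces
  I2: { [Y → D . a] }  — shift
  I3: { [D → . +], [D → . a a], [Y → F . D ,] }  — shift
  I4: { [Y' → Y .] }  — accept
  I5: { [D → a . a], [F → . + a F], [F → . a F Y], [F → .], [F → a . F Y] }  — shift, reduce
  I6: { [F → + . a F] }  — shift
  I7: { [D → . +], [D → . a a], [F → . + a F], [F → . a F Y], [F → .], [F → a F . Y], [Y → . + F], [Y → . D a], [Y → . F D ,] }  — shift, reduce
  I8: { [D → a a .], [F → . + a F], [F → . a F Y], [F → .], [F → a . F Y] }  — shift, 2 reduces
  I9: { [F → . + a F], [F → . a F Y], [F → .], [F → a . F Y] }  — shift, reduce
  I10: { [F → a F Y .] }  — reduce
  I11: { [F → + a . F], [F → . + a F], [F → . a F Y], [F → .] }  — shift, reduce
  I12: { [F → + a F .] }  — reduce
  I13: { [D → + .] }  — reduce
  I14: { [Y → F D . ,] }  — shift
  I15: { [D → a . a] }  — shift
  I16: { [D → a a .] }  — reduce
  I17: { [Y → F D , .] }  — reduce
  I18: { [Y → D a .] }  — reduce
  I19: { [Y → + F .] }  — reduce
  I20: { [F → + a . F], [F → . + a F], [F → . a F Y], [F → .], [F → a . F Y] }  — shift, reduce
  I21: { [D → . +], [D → . a a], [F → + a F .], [F → . + a F], [F → . a F Y], [F → .], [F → a F . Y], [Y → . + F], [Y → . D a], [Y → . F D ,] }  — shift, 2 reduces

I1 contains complete items [D → + .], [F → .] — reduce-reduce conflict.
I8 contains complete items [D → a a .], [F → .] — reduce-reduce conflict.
I21 contains complete items [F → .], [F → + a F .] — reduce-reduce conflict.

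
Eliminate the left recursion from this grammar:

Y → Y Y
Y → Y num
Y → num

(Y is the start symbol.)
Y → num Y'
Y' → Y Y'
Y' → num Y'
Y' → ε

Y is directly left-recursive. The standard transformation for
  A → A α₁ | ... | A α_m | β₁ | ... | β_n
is
  A  → β₁ A' | ... | β_n A'
  A' → α₁ A' | ... | α_m A' | ε

Y → num becomes Y → num Y'
Y → Y Y becomes Y' → Y Y'
Y → Y num becomes Y' → num Y'
Add Y' → ε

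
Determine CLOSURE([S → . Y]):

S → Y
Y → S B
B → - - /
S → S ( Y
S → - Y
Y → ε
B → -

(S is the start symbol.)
Start with: [S → . Y]
  [S → . Y] has the dot before Y: add [Y → . S B], [Y → .]
  [Y → . S B] has the dot before S: add [S → . S ( Y], [S → . - Y]
No further items can be added.

CLOSURE = { [S → . - Y], [S → . S ( Y], [S → . Y], [Y → . S B], [Y → .] }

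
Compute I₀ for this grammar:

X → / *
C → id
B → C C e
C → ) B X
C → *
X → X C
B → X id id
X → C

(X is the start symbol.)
{ [C → . ) B X], [C → . *], [C → . id], [X → . / *], [X → . C], [X → . X C], [X' → . X] }

First, augment the grammar with X' → X
I₀ = CLOSURE({ [X' → . X] }):
  [X' → . X] has the dot before X: add [X → . / *], [X → . X C], [X → . C]
  [X → . C] has the dot before C: add [C → . id], [C → . ) B X], [C → . *]
No further items can be added.

I₀ = { [C → . ) B X], [C → . *], [C → . id], [X → . / *], [X → . C], [X → . X C], [X' → . X] }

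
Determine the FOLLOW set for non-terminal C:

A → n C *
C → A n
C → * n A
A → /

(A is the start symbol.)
{ '*' }

In A → n C *: C is followed by '*', add FIRST('*') \ {ε} = { '*' }

Taking the union: FOLLOW(C) = { '*' }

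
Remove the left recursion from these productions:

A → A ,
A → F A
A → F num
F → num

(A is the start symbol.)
A is directly left-recursive. The standard transformation for
  A → A α₁ | ... | A α_m | β₁ | ... | β_n
is
  A  → β₁ A' | ... | β_n A'
  A' → α₁ A' | ... | α_m A' | ε

A → F A becomes A → F A A'
A → F num becomes A → F num A'
A → A , becomes A' → , A'
Add A' → ε

Productions for other non-terminals are unchanged:
  F → num

Resulting grammar:
A → F A A'
A → F num A'
A' → , A'
A' → ε
F → num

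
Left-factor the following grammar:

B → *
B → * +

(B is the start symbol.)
Left-factoring transforms A → αβ₁ | αβ₂ into A → αA' and A' → β₁ | β₂
(α is the longest common prefix among the alternatives). Repeat until
no nonterminal has two alternatives with a common prefix.

Round 1: B has alternatives sharing prefix '*'. Introduce B': B → * B'
  Add: B' → ε
  Add: B' → +

No remaining common prefixes — done.

Resulting grammar:
B → * B'
B' → ε
B' → +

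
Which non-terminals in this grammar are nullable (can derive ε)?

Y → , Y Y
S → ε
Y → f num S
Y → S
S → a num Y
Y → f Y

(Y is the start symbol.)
ε-productions: S → ε
So S is immediately nullable.
Y → S: every symbol on the right is nullable, so Y is nullable too.
Every non-terminal is now nullable.
Nullable = { 'S', 'Y' }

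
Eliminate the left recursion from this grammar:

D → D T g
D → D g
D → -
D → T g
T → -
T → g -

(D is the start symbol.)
D is directly left-recursive. The standard transformation for
  A → A α₁ | ... | A α_m | β₁ | ... | β_n
is
  A  → β₁ A' | ... | β_n A'
  A' → α₁ A' | ... | α_m A' | ε

D → - becomes D → - D'
D → T g becomes D → T g D'
D → D T g becomes D' → T g D'
D → D g becomes D' → g D'
Add D' → ε

Productions for other non-terminals are unchanged:
  T → -
  T → g -

Resulting grammar:
D → - D'
D → T g D'
D' → T g D'
D' → g D'
D' → ε
T → -
T → g -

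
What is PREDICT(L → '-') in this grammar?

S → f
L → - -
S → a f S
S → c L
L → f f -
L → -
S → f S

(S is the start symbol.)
{ '-' }

PREDICT(L → '-') = (FIRST(RHS) \ {ε}) ∪ (FOLLOW(L) if ε ∈ FIRST(RHS), i.e. RHS ⇒* ε)
FIRST('-') = { '-' }
ε ∉ FIRST('-'), so FOLLOW(L) is not added.
PREDICT(L → '-') = { '-' }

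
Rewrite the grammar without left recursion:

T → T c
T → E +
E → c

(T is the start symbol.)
T is directly left-recursive. The standard transformation for
  A → A α₁ | ... | A α_m | β₁ | ... | β_n
is
  A  → β₁ A' | ... | β_n A'
  A' → α₁ A' | ... | α_m A' | ε

T → E + becomes T → E + T'
T → T c becomes T' → c T'
Add T' → ε

Productions for other non-terminals are unchanged:
  E → c

Resulting grammar:
T → E + T'
T' → c T'
T' → ε
E → c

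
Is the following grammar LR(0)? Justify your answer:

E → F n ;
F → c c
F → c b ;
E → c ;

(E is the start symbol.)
A grammar is LR(0) if no state in the canonical LR(0) collection has:
  - both a shift item (dot before a terminal) and a complete item (shift-reduce conflict), or
  - two or more complete items (reduce-reduce conflict; the accept item [E' → E .] counts as a complete item here).

Augment with E' → E and build the canonical LR(0) collection (I0 = CLOSURE({[E' → . E]}), then GOTO on every symbol after a dot until no new states appear). It has 10 states:
  I0: { [E → . F n ;], [E → . c ;], [E' → . E], [F → . c b ;], [F → . c c] }  — shift
  I1: { [E' → E .] }  — accept
  I2: { [E → F . n ;] }  — shift
  I3: { [E → c . ;], [F → c . b ;], [F → c . c] }  — shift
  I4: { [E → c ; .] }  — reduce
  I5: { [F → c b . ;] }  — shift
  I6: { [F → c c .] }  — reduce
  I7: { [F → c b ; .] }  — reduce
  I8: { [E → F n . ;] }  — shift
  I9: { [E → F n ; .] }  — reduce

Every state is either a pure shift/goto state or contains exactly one complete item and nothing to shift — no conflicts. The grammar is LR(0).

Answer: Yes, the grammar is LR(0)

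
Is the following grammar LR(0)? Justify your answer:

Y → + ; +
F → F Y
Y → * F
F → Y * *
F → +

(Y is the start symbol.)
A grammar is LR(0) if no state in the canonical LR(0) collection has:
  - both a shift item (dot before a terminal) and a complete item (shift-reduce conflict), or
  - two or more complete items (reduce-reduce conflict; the accept item [Y' → Y .] counts as a complete item here).

Augment with Y' → Y and build the canonical LR(0) collection (I0 = CLOSURE({[Y' → . Y]}), then GOTO on every symbol after a dot until no new states appear). It has 12 states:
  I0: { [Y → . * F], [Y → . + ; +], [Y' → . Y] }  — shift
  I1: { [F → . +], [F → . F Y], [F → . Y * *], [Y → * . F], [Y → . * F], [Y → . + ; +] }  — shift
  I2: { [Y → + . ; +] }  — shift
  I3: { [Y' → Y .] }  — accept
  I4: { [Y → + ; . +] }  — shift
  I5: { [Y → + ; + .] }  — reduce
  I6: { [F → + .], [Y → + . ; +] }  — shift, reduce
  I7: { [F → F . Y], [Y → * F .], [Y → . * F], [Y → . + ; +] }  — shift, reduce
  I8: { [F → Y . * *] }  — shift
  I9: { [F → Y * . *] }  — shift
  I10: { [F → Y * * .] }  — reduce
  I11: { [F → F Y .] }  — reduce

Conflict in state I6:
  Shift-reduce conflict between [F → + .] and [Y → + . ; +]
So the grammar is NOT LR(0).

Answer: No. Shift-reduce conflict between [F → + .] and [Y → + . ; +]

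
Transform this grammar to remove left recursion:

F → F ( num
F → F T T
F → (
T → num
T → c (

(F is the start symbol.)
F is directly left-recursive. The standard transformation for
  A → A α₁ | ... | A α_m | β₁ | ... | β_n
is
  A  → β₁ A' | ... | β_n A'
  A' → α₁ A' | ... | α_m A' | ε

F → ( becomes F → ( F'
F → F ( num becomes F' → ( num F'
F → F T T becomes F' → T T F'
Add F' → ε

Productions for other non-terminals are unchanged:
  T → num
  T → c (

Resulting grammar:
F → ( F'
F' → ( num F'
F' → T T F'
F' → ε
T → num
T → c (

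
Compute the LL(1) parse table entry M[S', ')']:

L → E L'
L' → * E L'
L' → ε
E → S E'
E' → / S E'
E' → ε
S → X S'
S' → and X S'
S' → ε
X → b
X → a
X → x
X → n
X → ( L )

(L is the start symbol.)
To find M[S', ')'], we find productions for S' where ')' is in the predict set (PREDICT(N → α) = (FIRST(α) \ {ε}) ∪ (FOLLOW(N) if α ⇒* ε)).

Relevant sets:
  FOLLOW(S') = { $, ')', '*', '/' }

S' → and X S': PREDICT = { 'and' }
S' → ε: PREDICT = { $, ')', '*', '/' }
  ')' is in predict set, so this production goes in M[S', ')']

M[S', ')'] = S' → ε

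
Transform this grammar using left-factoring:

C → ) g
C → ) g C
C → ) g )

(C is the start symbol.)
Left-factoring transforms A → αβ₁ | αβ₂ into A → αA' and A' → β₁ | β₂
(α is the longest common prefix among the alternatives). Repeat until
no nonterminal has two alternatives with a common prefix.

Round 1: C has alternatives sharing prefix ') g'. Introduce C': C → ) g C'
  Add: C' → ε
  Add: C' → C
  Add: C' → )

No remaining common prefixes — done.

Resulting grammar:
C → ) g C'
C' → ε
C' → C
C' → )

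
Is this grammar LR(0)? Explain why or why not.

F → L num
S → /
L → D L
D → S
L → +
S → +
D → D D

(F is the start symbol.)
A grammar is LR(0) if no state in the canonical LR(0) collection has:
  - both a shift item (dot before a terminal) and a complete item (shift-reduce conflict), or
  - two or more complete items (reduce-reduce conflict; the accept item [F' → F .] counts as a complete item here).

Augment with F' → F and build the canonical LR(0) collection (I0 = CLOSURE({[F' → . F]}), then GOTO on every symbol after a dot until no new states appear). It has 10 states:
  I0: { [D → . D D], [D → . S], [F → . L num], [F' → . F], [L → . +], [L → . D L], [S → . +], [S → . /] }  — shift
  I1: { [L → + .], [S → + .] }  — 2 reduces
  I2: { [S → / .] }  — reduce
  I3: { [D → . D D], [D → . S], [D → D . D], [L → . +], [L → . D L], [L → D . L], [S → . +], [S → . /] }  — shift
  I4: { [F' → F .] }  — accept
  I5: { [F → L . num] }  — shift
  I6: { [D → S .] }  — reduce
  I7: { [F → L num .] }  — reduce
  I8: { [D → . D D], [D → . S], [D → D . D], [D → D D .], [L → . +], [L → . D L], [L → D . L], [S → . +], [S → . /] }  — shift, reduce
  I9: { [L → D L .] }  — reduce

Conflict in state I1:
  Reduce-reduce conflict: [L → + .] and [S → + .]
So the grammar is NOT LR(0).

Answer: No. Reduce-reduce conflict: [L → + .] and [S → + .]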